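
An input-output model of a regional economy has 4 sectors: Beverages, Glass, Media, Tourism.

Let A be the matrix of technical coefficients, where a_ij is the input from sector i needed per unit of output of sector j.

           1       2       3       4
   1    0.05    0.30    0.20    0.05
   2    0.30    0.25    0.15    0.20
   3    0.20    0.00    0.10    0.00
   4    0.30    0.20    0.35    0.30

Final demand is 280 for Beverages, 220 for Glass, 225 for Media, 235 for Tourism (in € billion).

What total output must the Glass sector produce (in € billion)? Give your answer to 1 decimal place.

x_2 = 985.0

I − A =
  [   0.95    -0.30    -0.20    -0.05]
  [  -0.30     0.75    -0.15    -0.20]
  [  -0.20     0.00     0.90     0.00]
  [  -0.30    -0.20    -0.35     0.70]
Compute the cofactors C_ij = (−1)^(i+j)·(3×3 minor ij) of I−A; the adjugate is their transpose:
adj(I−A) = Cᵀ =
  [ 0.436500   0.198000   0.164125   0.087750]
  [ 0.278000   0.553500   0.223250   0.178000]
  [ 0.097000   0.044000   0.365500   0.019500]
  [ 0.315000   0.265000   0.316875   0.521250]
det(I−A) = Σ_j (I−A)_1j·C_1j = (0.95)(0.436500) + (-0.30)(0.278000) + (-0.20)(0.097000) + (-0.05)(0.315000) = 0.296125
(I − A)⁻¹ = adj(I−A) / det(I−A) ≈
  [   1.4740     0.6686     0.5542     0.2963]
  [   0.9388     1.8691     0.7539     0.6011]
  [   0.3276     0.1486     1.2343     0.0659]
  [   1.0637     0.8949     1.0701     1.7602]
x = (I − A)⁻¹ d = adj(I−A)·d / det(I−A), with det(I−A) = 0.296125:
  x_1 = (0.436500·280 + 0.198000·220 + 0.164125·225 + 0.087750·235) / 0.296125 = 223.329375 / 0.296125 ≈ 754.2
  x_2 = (0.278000·280 + 0.553500·220 + 0.223250·225 + 0.178000·235) / 0.296125 = 291.67125 / 0.296125 ≈ 985.0
  x_3 = (0.097000·280 + 0.044000·220 + 0.365500·225 + 0.019500·235) / 0.296125 = 123.66 / 0.296125 ≈ 417.6
  x_4 = (0.315000·280 + 0.265000·220 + 0.316875·225 + 0.521250·235) / 0.296125 = 340.290625 / 0.296125 ≈ 1149.1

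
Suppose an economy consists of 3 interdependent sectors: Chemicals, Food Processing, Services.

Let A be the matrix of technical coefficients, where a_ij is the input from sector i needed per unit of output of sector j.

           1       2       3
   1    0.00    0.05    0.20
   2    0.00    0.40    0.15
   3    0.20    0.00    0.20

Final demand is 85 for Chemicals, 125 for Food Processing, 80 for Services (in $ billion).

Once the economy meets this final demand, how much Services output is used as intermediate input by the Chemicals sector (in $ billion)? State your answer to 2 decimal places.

I − A =
  [   1.00    -0.05    -0.20]
  [   0.00     0.60    -0.15]
  [  -0.20     0.00     0.80]
Cofactors of I−A, C_ij = (−1)^(i+j)·(minor ij) (rows/columns in the sector order above):
  C_11 = (0.60)(0.80) − (-0.15)(0.00) = 0.4800
  C_12 = −[(0.00)(0.80) − (-0.15)(-0.20)] = 0.0300
  C_13 = (0.00)(0.00) − (0.60)(-0.20) = 0.1200
  C_21 = −[(-0.05)(0.80) − (-0.20)(0.00)] = 0.0400
  C_22 = (1.00)(0.80) − (-0.20)(-0.20) = 0.7600
  C_23 = −[(1.00)(0.00) − (-0.05)(-0.20)] = 0.0100
  C_31 = (-0.05)(-0.15) − (-0.20)(0.60) = 0.1275
  C_32 = −[(1.00)(-0.15) − (-0.20)(0.00)] = 0.1500
  C_33 = (1.00)(0.60) − (-0.05)(0.00) = 0.6000
det(I−A) = Σ_j (I−A)_1j·C_1j = (1.00)(0.4800) + (-0.05)(0.0300) + (-0.20)(0.1200) = 0.4545
adj(I−A) = Cᵀ =
  [ 0.4800   0.0400   0.1275]
  [ 0.0300   0.7600   0.1500]
  [ 0.1200   0.0100   0.6000]
(I − A)⁻¹ = adj(I−A) / det(I−A) ≈
  [   1.0561     0.0880     0.2805]
  [   0.0660     1.6722     0.3300]
  [   0.2640     0.0220     1.3201]
First solve x = (I − A)⁻¹ d = adj(I−A)·d / det(I−A); in particular x_1 = (0.4800·85 + 0.0400·125 + 0.1275·80) / 0.4545 = 56.00 / 0.4545 ≈ 123.2123.
Intermediate flow from 3 to 1: z_31 = a_31 · x_1 = 0.20 × 56.00 / 0.4545 = 11.20 / 0.4545 ≈ 24.64.

z_31 = 24.64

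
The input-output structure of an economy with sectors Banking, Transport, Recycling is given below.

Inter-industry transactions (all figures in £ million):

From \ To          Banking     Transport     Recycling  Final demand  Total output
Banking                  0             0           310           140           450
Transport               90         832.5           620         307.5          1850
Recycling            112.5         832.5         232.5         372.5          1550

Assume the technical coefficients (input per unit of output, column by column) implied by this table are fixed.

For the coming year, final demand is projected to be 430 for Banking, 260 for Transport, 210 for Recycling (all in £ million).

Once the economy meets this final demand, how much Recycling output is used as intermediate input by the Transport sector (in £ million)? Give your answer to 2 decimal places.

Technical coefficients a_ij = z_ij / X_j:
  a_BB = 0/450 = 0.00, a_TB = 90/450 = 0.20, a_RB = 112.5/450 = 0.25
  a_BT = 0/1850 = 0.00, a_TT = 832.5/1850 = 0.45, a_RT = 832.5/1850 = 0.45
  a_BR = 310/1550 = 0.20, a_TR = 620/1550 = 0.40, a_RR = 232.5/1550 = 0.15
I − A =
  [   1.00     0.00    -0.20]
  [  -0.20     0.55    -0.40]
  [  -0.25    -0.45     0.85]
Cofactors of I−A, C_ij = (−1)^(i+j)·(minor ij) (rows/columns in the sector order above):
  C_11 = (0.55)(0.85) − (-0.40)(-0.45) = 0.2875
  C_12 = −[(-0.20)(0.85) − (-0.40)(-0.25)] = 0.2700
  C_13 = (-0.20)(-0.45) − (0.55)(-0.25) = 0.2275
  C_21 = −[(0.00)(0.85) − (-0.20)(-0.45)] = 0.0900
  C_22 = (1.00)(0.85) − (-0.20)(-0.25) = 0.8000
  C_23 = −[(1.00)(-0.45) − (0.00)(-0.25)] = 0.4500
  C_31 = (0.00)(-0.40) − (-0.20)(0.55) = 0.1100
  C_32 = −[(1.00)(-0.40) − (-0.20)(-0.20)] = 0.4400
  C_33 = (1.00)(0.55) − (0.00)(-0.20) = 0.5500
det(I−A) = Σ_j (I−A)_1j·C_1j = (1.00)(0.2875) + (0.00)(0.2700) + (-0.20)(0.2275) = 0.2420
adj(I−A) = Cᵀ =
  [ 0.2875   0.0900   0.1100]
  [ 0.2700   0.8000   0.4400]
  [ 0.2275   0.4500   0.5500]
(I − A)⁻¹ = adj(I−A) / det(I−A) ≈
  [   1.1880     0.3719     0.4545]
  [   1.1157     3.3058     1.8182]
  [   0.9401     1.8595     2.2727]
First solve x = (I − A)⁻¹ d = adj(I−A)·d / det(I−A); in particular x_T = (0.2700·430 + 0.8000·260 + 0.4400·210) / 0.2420 = 416.50 / 0.2420 ≈ 1721.0744.
Intermediate flow from R to T: z_RT = a_RT · x_T = 0.45 × 416.50 / 0.2420 = 187.425 / 0.2420 ≈ 774.48.

z_RT = 774.48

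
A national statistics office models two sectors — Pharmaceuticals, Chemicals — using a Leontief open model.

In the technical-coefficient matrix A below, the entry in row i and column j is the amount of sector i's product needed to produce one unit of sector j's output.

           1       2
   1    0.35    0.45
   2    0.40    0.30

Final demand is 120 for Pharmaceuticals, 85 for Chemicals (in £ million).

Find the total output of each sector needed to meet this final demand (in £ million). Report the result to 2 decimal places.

x_1 = 444.55, x_2 = 375.45

I − A =
  [   0.65    -0.45]
  [  -0.40     0.70]
det(I−A) = (0.65)(0.70) − (-0.45)(-0.40) = 0.2750
adj(I−A) = [[0.70, 0.45], [0.40, 0.65]]
(I − A)⁻¹ = adj(I−A) / det(I−A) ≈
  [   2.5455     1.6364]
  [   1.4545     2.3636]
x = (I − A)⁻¹ d = adj(I−A)·d / det(I−A), with det(I−A) = 0.2750:
  x_1 = (0.70·120 + 0.45·85) / 0.2750 = 122.25 / 0.2750 ≈ 444.55
  x_2 = (0.40·120 + 0.65·85) / 0.2750 = 103.25 / 0.2750 ≈ 375.45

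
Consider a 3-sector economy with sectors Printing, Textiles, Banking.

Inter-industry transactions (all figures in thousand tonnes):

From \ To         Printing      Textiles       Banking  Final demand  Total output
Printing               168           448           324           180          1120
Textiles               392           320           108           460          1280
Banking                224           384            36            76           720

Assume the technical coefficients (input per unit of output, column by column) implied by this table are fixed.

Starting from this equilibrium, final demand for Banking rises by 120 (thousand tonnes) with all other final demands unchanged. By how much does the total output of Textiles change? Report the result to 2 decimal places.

Δx_T = 104.99

Technical coefficients a_ij = z_ij / X_j:
  a_PP = 168/1120 = 0.15, a_TP = 392/1120 = 0.35, a_BP = 224/1120 = 0.20
  a_PT = 448/1280 = 0.35, a_TT = 320/1280 = 0.25, a_BT = 384/1280 = 0.30
  a_PB = 324/720 = 0.45, a_TB = 108/720 = 0.15, a_BB = 36/720 = 0.05
I − A =
  [   0.85    -0.35    -0.45]
  [  -0.35     0.75    -0.15]
  [  -0.20    -0.30     0.95]
Cofactors of I−A, C_ij = (−1)^(i+j)·(minor ij) (rows/columns in the sector order above):
  C_11 = (0.75)(0.95) − (-0.15)(-0.30) = 0.6675
  C_12 = −[(-0.35)(0.95) − (-0.15)(-0.20)] = 0.3625
  C_13 = (-0.35)(-0.30) − (0.75)(-0.20) = 0.2550
  C_21 = −[(-0.35)(0.95) − (-0.45)(-0.30)] = 0.4675
  C_22 = (0.85)(0.95) − (-0.45)(-0.20) = 0.7175
  C_23 = −[(0.85)(-0.30) − (-0.35)(-0.20)] = 0.3250
  C_31 = (-0.35)(-0.15) − (-0.45)(0.75) = 0.3900
  C_32 = −[(0.85)(-0.15) − (-0.45)(-0.35)] = 0.2850
  C_33 = (0.85)(0.75) − (-0.35)(-0.35) = 0.5150
det(I−A) = Σ_j (I−A)_1j·C_1j = (0.85)(0.6675) + (-0.35)(0.3625) + (-0.45)(0.2550) = 0.32575
adj(I−A) = Cᵀ =
  [ 0.6675   0.4675   0.3900]
  [ 0.3625   0.7175   0.2850]
  [ 0.2550   0.3250   0.5150]
(I − A)⁻¹ = adj(I−A) / det(I−A) ≈
  [   2.0491     1.4351     1.1972]
  [   1.1128     2.2026     0.8749]
  [   0.7828     0.9977     1.5810]
Δx = (I − A)⁻¹ Δd with Δd having +120 in the Banking component and 0 elsewhere.
So Δx_T = L_TB · (+120), where L_TB = adj(I−A)_TB / det(I−A) = 0.2850 / 0.32575.
Δx_T = 0.2850 × (+120) / 0.32575 = 34.20 / 0.32575 ≈ 104.99.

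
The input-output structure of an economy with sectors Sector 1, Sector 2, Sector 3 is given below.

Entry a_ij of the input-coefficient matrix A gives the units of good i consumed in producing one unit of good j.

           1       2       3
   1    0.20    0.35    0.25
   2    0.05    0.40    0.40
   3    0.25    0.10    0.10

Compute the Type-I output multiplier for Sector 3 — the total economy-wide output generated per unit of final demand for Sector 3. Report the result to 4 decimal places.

I − A =
  [   0.80    -0.35    -0.25]
  [  -0.05     0.60    -0.40]
  [  -0.25    -0.10     0.90]
Cofactors of I−A, C_ij = (−1)^(i+j)·(minor ij) (rows/columns in the sector order above):
  C_11 = (0.60)(0.90) − (-0.40)(-0.10) = 0.5000
  C_12 = −[(-0.05)(0.90) − (-0.40)(-0.25)] = 0.1450
  C_13 = (-0.05)(-0.10) − (0.60)(-0.25) = 0.1550
  C_21 = −[(-0.35)(0.90) − (-0.25)(-0.10)] = 0.3400
  C_22 = (0.80)(0.90) − (-0.25)(-0.25) = 0.6575
  C_23 = −[(0.80)(-0.10) − (-0.35)(-0.25)] = 0.1675
  C_31 = (-0.35)(-0.40) − (-0.25)(0.60) = 0.2900
  C_32 = −[(0.80)(-0.40) − (-0.25)(-0.05)] = 0.3325
  C_33 = (0.80)(0.60) − (-0.35)(-0.05) = 0.4625
det(I−A) = Σ_j (I−A)_1j·C_1j = (0.80)(0.5000) + (-0.35)(0.1450) + (-0.25)(0.1550) = 0.3105
adj(I−A) = Cᵀ =
  [ 0.5000   0.3400   0.2900]
  [ 0.1450   0.6575   0.3325]
  [ 0.1550   0.1675   0.4625]
(I − A)⁻¹ = adj(I−A) / det(I−A) ≈
  [   1.61031     1.09501     0.93398]
  [   0.46699     2.11755     1.07085]
  [   0.49919     0.53945     1.48953]
The output multiplier for sector j is the column-j sum of the Leontief inverse (I − A)⁻¹ = adj(I−A) / det(I−A).
Column 3 of adj(I−A): (0.2900, 0.3325, 0.4625); det(I−A) = 0.3105.
m_3 = (0.2900 + 0.3325 + 0.4625) / 0.3105 = 1.085 / 0.3105 ≈ 3.4944.

m_3 = 3.4944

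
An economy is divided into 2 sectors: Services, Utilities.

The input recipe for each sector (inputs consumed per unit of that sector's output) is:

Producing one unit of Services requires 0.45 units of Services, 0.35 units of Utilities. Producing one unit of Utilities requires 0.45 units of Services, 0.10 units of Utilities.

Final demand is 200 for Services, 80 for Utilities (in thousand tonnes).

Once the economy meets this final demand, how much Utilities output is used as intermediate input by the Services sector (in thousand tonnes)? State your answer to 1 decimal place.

z_US = 224.0

I − A =
  [   0.55    -0.45]
  [  -0.35     0.90]
det(I−A) = (0.55)(0.90) − (-0.45)(-0.35) = 0.3375
adj(I−A) = [[0.90, 0.45], [0.35, 0.55]]
(I − A)⁻¹ = adj(I−A) / det(I−A) ≈
  [   2.6667     1.3333]
  [   1.0370     1.6296]
First solve x = (I − A)⁻¹ d = adj(I−A)·d / det(I−A); in particular x_S = (0.90·200 + 0.45·80) / 0.3375 = 216.00 / 0.3375 = 640.000.
Intermediate flow from U to S: z_US = a_US · x_S = 0.35 × 216.00 / 0.3375 = 75.60 / 0.3375 = 224.0.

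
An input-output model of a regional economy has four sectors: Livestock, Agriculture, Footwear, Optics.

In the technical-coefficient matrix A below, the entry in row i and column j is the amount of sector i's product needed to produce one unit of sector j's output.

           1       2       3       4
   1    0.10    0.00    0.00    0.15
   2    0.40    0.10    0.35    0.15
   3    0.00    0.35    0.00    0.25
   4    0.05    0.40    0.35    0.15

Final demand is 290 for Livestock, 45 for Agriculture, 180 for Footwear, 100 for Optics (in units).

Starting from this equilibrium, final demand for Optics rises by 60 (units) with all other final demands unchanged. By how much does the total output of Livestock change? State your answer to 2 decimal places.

Δx_1 = 18.19

I − A =
  [   0.90     0.00     0.00    -0.15]
  [  -0.40     0.90    -0.35    -0.15]
  [   0.00    -0.35     1.00    -0.25]
  [  -0.05    -0.40    -0.35     0.85]
Compute the cofactors C_ij = (−1)^(i+j)·(3×3 minor ij) of I−A; the adjugate is their transpose:
adj(I−A) = Cᵀ =
  [ 0.468750   0.078375   0.068250   0.116625]
  [ 0.316875   0.678750   0.333375   0.273750]
  [ 0.172875   0.355125   0.603750   0.270750]
  [ 0.247875   0.470250   0.409500   0.699750]
det(I−A) = Σ_j (I−A)_1j·C_1j = (0.90)(0.468750) + (0.00)(0.316875) + (0.00)(0.172875) + (-0.15)(0.247875) = 0.38469375
(I − A)⁻¹ = adj(I−A) / det(I−A) ≈
  [   1.2185     0.2037     0.1774     0.3032]
  [   0.8237     1.7644     0.8666     0.7116]
  [   0.4494     0.9231     1.5694     0.7038]
  [   0.6443     1.2224     1.0645     1.8190]
Δx = (I − A)⁻¹ Δd with Δd having +60 in the Optics component and 0 elsewhere.
So Δx_1 = L_14 · (+60), where L_14 = adj(I−A)_14 / det(I−A) = 0.116625 / 0.38469375.
Δx_1 = 0.116625 × (+60) / 0.38469375 = 6.9975 / 0.38469375 ≈ 18.19.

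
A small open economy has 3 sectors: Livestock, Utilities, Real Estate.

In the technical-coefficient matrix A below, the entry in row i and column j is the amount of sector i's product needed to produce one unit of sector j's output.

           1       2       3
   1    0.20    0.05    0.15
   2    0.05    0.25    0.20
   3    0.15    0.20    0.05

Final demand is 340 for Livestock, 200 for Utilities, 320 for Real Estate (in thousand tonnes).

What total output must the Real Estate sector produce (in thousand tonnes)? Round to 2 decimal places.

x_3 = 516.43

I − A =
  [   0.80    -0.05    -0.15]
  [  -0.05     0.75    -0.20]
  [  -0.15    -0.20     0.95]
Cofactors of I−A, C_ij = (−1)^(i+j)·(minor ij) (rows/columns in the sector order above):
  C_11 = (0.75)(0.95) − (-0.20)(-0.20) = 0.6725
  C_12 = −[(-0.05)(0.95) − (-0.20)(-0.15)] = 0.0775
  C_13 = (-0.05)(-0.20) − (0.75)(-0.15) = 0.1225
  C_21 = −[(-0.05)(0.95) − (-0.15)(-0.20)] = 0.0775
  C_22 = (0.80)(0.95) − (-0.15)(-0.15) = 0.7375
  C_23 = −[(0.80)(-0.20) − (-0.05)(-0.15)] = 0.1675
  C_31 = (-0.05)(-0.20) − (-0.15)(0.75) = 0.1225
  C_32 = −[(0.80)(-0.20) − (-0.15)(-0.05)] = 0.1675
  C_33 = (0.80)(0.75) − (-0.05)(-0.05) = 0.5975
det(I−A) = Σ_j (I−A)_1j·C_1j = (0.80)(0.6725) + (-0.05)(0.0775) + (-0.15)(0.1225) = 0.51575
adj(I−A) = Cᵀ =
  [ 0.6725   0.0775   0.1225]
  [ 0.0775   0.7375   0.1675]
  [ 0.1225   0.1675   0.5975]
(I − A)⁻¹ = adj(I−A) / det(I−A) ≈
  [   1.3039     0.1503     0.2375]
  [   0.1503     1.4300     0.3248]
  [   0.2375     0.3248     1.1585]
x = (I − A)⁻¹ d = adj(I−A)·d / det(I−A), with det(I−A) = 0.51575:
  x_1 = (0.6725·340 + 0.0775·200 + 0.1225·320) / 0.51575 = 283.35 / 0.51575 ≈ 549.39
  x_2 = (0.0775·340 + 0.7375·200 + 0.1675·320) / 0.51575 = 227.45 / 0.51575 ≈ 441.01
  x_3 = (0.1225·340 + 0.1675·200 + 0.5975·320) / 0.51575 = 266.35 / 0.51575 ≈ 516.43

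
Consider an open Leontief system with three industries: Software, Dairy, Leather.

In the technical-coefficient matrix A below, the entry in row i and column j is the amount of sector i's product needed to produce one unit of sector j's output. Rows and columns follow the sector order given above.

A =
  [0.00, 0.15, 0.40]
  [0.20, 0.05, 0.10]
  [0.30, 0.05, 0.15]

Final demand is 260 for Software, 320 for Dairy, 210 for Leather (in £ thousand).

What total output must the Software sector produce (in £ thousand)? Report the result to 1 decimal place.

I − A =
  [   1.00    -0.15    -0.40]
  [  -0.20     0.95    -0.10]
  [  -0.30    -0.05     0.85]
Cofactors of I−A, C_ij = (−1)^(i+j)·(minor ij) (rows/columns in the sector order above):
  C_11 = (0.95)(0.85) − (-0.10)(-0.05) = 0.8025
  C_12 = −[(-0.20)(0.85) − (-0.10)(-0.30)] = 0.2000
  C_13 = (-0.20)(-0.05) − (0.95)(-0.30) = 0.2950
  C_21 = −[(-0.15)(0.85) − (-0.40)(-0.05)] = 0.1475
  C_22 = (1.00)(0.85) − (-0.40)(-0.30) = 0.7300
  C_23 = −[(1.00)(-0.05) − (-0.15)(-0.30)] = 0.0950
  C_31 = (-0.15)(-0.10) − (-0.40)(0.95) = 0.3950
  C_32 = −[(1.00)(-0.10) − (-0.40)(-0.20)] = 0.1800
  C_33 = (1.00)(0.95) − (-0.15)(-0.20) = 0.9200
det(I−A) = Σ_j (I−A)_1j·C_1j = (1.00)(0.8025) + (-0.15)(0.2000) + (-0.40)(0.2950) = 0.6545
adj(I−A) = Cᵀ =
  [ 0.8025   0.1475   0.3950]
  [ 0.2000   0.7300   0.1800]
  [ 0.2950   0.0950   0.9200]
(I − A)⁻¹ = adj(I−A) / det(I−A) ≈
  [   1.2261     0.2254     0.6035]
  [   0.3056     1.1154     0.2750]
  [   0.4507     0.1451     1.4057]
x = (I − A)⁻¹ d = adj(I−A)·d / det(I−A), with det(I−A) = 0.6545:
  x_1 = (0.8025·260 + 0.1475·320 + 0.3950·210) / 0.6545 = 338.80 / 0.6545 ≈ 517.6
  x_2 = (0.2000·260 + 0.7300·320 + 0.1800·210) / 0.6545 = 323.40 / 0.6545 ≈ 494.1
  x_3 = (0.2950·260 + 0.0950·320 + 0.9200·210) / 0.6545 = 300.30 / 0.6545 ≈ 458.8

x_1 = 517.6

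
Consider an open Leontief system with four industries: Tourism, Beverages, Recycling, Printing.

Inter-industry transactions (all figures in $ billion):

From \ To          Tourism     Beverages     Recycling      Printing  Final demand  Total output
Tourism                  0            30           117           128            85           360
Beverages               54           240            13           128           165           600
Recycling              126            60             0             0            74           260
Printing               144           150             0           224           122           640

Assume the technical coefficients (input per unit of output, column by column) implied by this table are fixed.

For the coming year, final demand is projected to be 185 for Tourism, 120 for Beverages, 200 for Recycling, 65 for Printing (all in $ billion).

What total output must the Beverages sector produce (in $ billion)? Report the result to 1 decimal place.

x_2 = 599.9

Technical coefficients a_ij = z_ij / X_j:
  a_11 = 0/360 = 0.00, a_21 = 54/360 = 0.15, a_31 = 126/360 = 0.35, a_41 = 144/360 = 0.40
  a_12 = 30/600 = 0.05, a_22 = 240/600 = 0.40, a_32 = 60/600 = 0.10, a_42 = 150/600 = 0.25
  a_13 = 117/260 = 0.45, a_23 = 13/260 = 0.05, a_33 = 0/260 = 0.00, a_43 = 0/260 = 0.00
  a_14 = 128/640 = 0.20, a_24 = 128/640 = 0.20, a_34 = 0/640 = 0.00, a_44 = 224/640 = 0.35
I − A =
  [   1.00    -0.05    -0.45    -0.20]
  [  -0.15     0.60    -0.05    -0.20]
  [  -0.35    -0.10     1.00     0.00]
  [  -0.40    -0.25     0.00     0.65]
Compute the cofactors C_ij = (−1)^(i+j)·(3×3 minor ij) of I−A; the adjugate is their transpose:
adj(I−A) = Cᵀ =
  [ 0.336750   0.111750   0.157125   0.138000]
  [ 0.188875   0.467625   0.108375   0.202000]
  [ 0.136750   0.085875   0.275625   0.068500]
  [ 0.279875   0.248625   0.138375   0.485375]
det(I−A) = Σ_j (I−A)_1j·C_1j = (1.00)(0.336750) + (-0.05)(0.188875) + (-0.45)(0.136750) + (-0.20)(0.279875) = 0.20979375
(I − A)⁻¹ = adj(I−A) / det(I−A) ≈
  [   1.6051     0.5327     0.7489     0.6578]
  [   0.9003     2.2290     0.5166     0.9629]
  [   0.6518     0.4093     1.3138     0.3265]
  [   1.3340     1.1851     0.6596     2.3136]
x = (I − A)⁻¹ d = adj(I−A)·d / det(I−A), with det(I−A) = 0.20979375:
  x_1 = (0.336750·185 + 0.111750·120 + 0.157125·200 + 0.138000·65) / 0.20979375 = 116.10375 / 0.20979375 ≈ 553.4
  x_2 = (0.188875·185 + 0.467625·120 + 0.108375·200 + 0.202000·65) / 0.20979375 = 125.861875 / 0.20979375 ≈ 599.9
  x_3 = (0.136750·185 + 0.085875·120 + 0.275625·200 + 0.068500·65) / 0.20979375 = 95.18125 / 0.20979375 ≈ 453.7
  x_4 = (0.279875·185 + 0.248625·120 + 0.138375·200 + 0.485375·65) / 0.20979375 = 140.83625 / 0.20979375 ≈ 671.3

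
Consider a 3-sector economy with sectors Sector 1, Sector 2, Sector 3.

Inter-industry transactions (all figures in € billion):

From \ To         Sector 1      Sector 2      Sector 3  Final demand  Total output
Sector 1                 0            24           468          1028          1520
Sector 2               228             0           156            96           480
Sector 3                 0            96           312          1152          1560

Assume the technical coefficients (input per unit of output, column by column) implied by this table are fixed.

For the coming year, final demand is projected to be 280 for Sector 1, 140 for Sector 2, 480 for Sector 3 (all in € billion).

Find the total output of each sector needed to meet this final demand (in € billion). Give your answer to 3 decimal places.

x_1 = 495.163, x_2 = 281.307, x_3 = 670.327

Technical coefficients a_ij = z_ij / X_j:
  a_11 = 0/1520 = 0.00, a_21 = 228/1520 = 0.15, a_31 = 0/1520 = 0.00
  a_12 = 24/480 = 0.05, a_22 = 0/480 = 0.00, a_32 = 96/480 = 0.20
  a_13 = 468/1560 = 0.30, a_23 = 156/1560 = 0.10, a_33 = 312/1560 = 0.20
I − A =
  [   1.00    -0.05    -0.30]
  [  -0.15     1.00    -0.10]
  [   0.00    -0.20     0.80]
Cofactors of I−A, C_ij = (−1)^(i+j)·(minor ij) (rows/columns in the sector order above):
  C_11 = (1.00)(0.80) − (-0.10)(-0.20) = 0.7800
  C_12 = −[(-0.15)(0.80) − (-0.10)(0.00)] = 0.1200
  C_13 = (-0.15)(-0.20) − (1.00)(0.00) = 0.0300
  C_21 = −[(-0.05)(0.80) − (-0.30)(-0.20)] = 0.1000
  C_22 = (1.00)(0.80) − (-0.30)(0.00) = 0.8000
  C_23 = −[(1.00)(-0.20) − (-0.05)(0.00)] = 0.2000
  C_31 = (-0.05)(-0.10) − (-0.30)(1.00) = 0.3050
  C_32 = −[(1.00)(-0.10) − (-0.30)(-0.15)] = 0.1450
  C_33 = (1.00)(1.00) − (-0.05)(-0.15) = 0.9925
det(I−A) = Σ_j (I−A)_1j·C_1j = (1.00)(0.7800) + (-0.05)(0.1200) + (-0.30)(0.0300) = 0.7650
adj(I−A) = Cᵀ =
  [ 0.7800   0.1000   0.3050]
  [ 0.1200   0.8000   0.1450]
  [ 0.0300   0.2000   0.9925]
(I − A)⁻¹ = adj(I−A) / det(I−A) ≈
  [   1.0196     0.1307     0.3987]
  [   0.1569     1.0458     0.1895]
  [   0.0392     0.2614     1.2974]
x = (I − A)⁻¹ d = adj(I−A)·d / det(I−A), with det(I−A) = 0.7650:
  x_1 = (0.7800·280 + 0.1000·140 + 0.3050·480) / 0.7650 = 378.80 / 0.7650 ≈ 495.163
  x_2 = (0.1200·280 + 0.8000·140 + 0.1450·480) / 0.7650 = 215.20 / 0.7650 ≈ 281.307
  x_3 = (0.0300·280 + 0.2000·140 + 0.9925·480) / 0.7650 = 512.80 / 0.7650 ≈ 670.327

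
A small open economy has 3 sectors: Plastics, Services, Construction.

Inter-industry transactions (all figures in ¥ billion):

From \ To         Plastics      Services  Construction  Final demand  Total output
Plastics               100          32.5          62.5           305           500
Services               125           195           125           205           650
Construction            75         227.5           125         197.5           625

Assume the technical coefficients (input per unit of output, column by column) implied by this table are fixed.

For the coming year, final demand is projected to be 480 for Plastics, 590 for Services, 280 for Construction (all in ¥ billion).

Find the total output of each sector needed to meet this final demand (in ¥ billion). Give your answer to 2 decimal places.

Technical coefficients a_ij = z_ij / X_j:
  a_11 = 100/500 = 0.20, a_21 = 125/500 = 0.25, a_31 = 75/500 = 0.15
  a_12 = 32.5/650 = 0.05, a_22 = 195/650 = 0.30, a_32 = 227.5/650 = 0.35
  a_13 = 62.5/625 = 0.10, a_23 = 125/625 = 0.20, a_33 = 125/625 = 0.20
I − A =
  [   0.80    -0.05    -0.10]
  [  -0.25     0.70    -0.20]
  [  -0.15    -0.35     0.80]
Cofactors of I−A, C_ij = (−1)^(i+j)·(minor ij) (rows/columns in the sector order above):
  C_11 = (0.70)(0.80) − (-0.20)(-0.35) = 0.4900
  C_12 = −[(-0.25)(0.80) − (-0.20)(-0.15)] = 0.2300
  C_13 = (-0.25)(-0.35) − (0.70)(-0.15) = 0.1925
  C_21 = −[(-0.05)(0.80) − (-0.10)(-0.35)] = 0.0750
  C_22 = (0.80)(0.80) − (-0.10)(-0.15) = 0.6250
  C_23 = −[(0.80)(-0.35) − (-0.05)(-0.15)] = 0.2875
  C_31 = (-0.05)(-0.20) − (-0.10)(0.70) = 0.0800
  C_32 = −[(0.80)(-0.20) − (-0.10)(-0.25)] = 0.1850
  C_33 = (0.80)(0.70) − (-0.05)(-0.25) = 0.5475
det(I−A) = Σ_j (I−A)_1j·C_1j = (0.80)(0.4900) + (-0.05)(0.2300) + (-0.10)(0.1925) = 0.36125
adj(I−A) = Cᵀ =
  [ 0.4900   0.0750   0.0800]
  [ 0.2300   0.6250   0.1850]
  [ 0.1925   0.2875   0.5475]
(I − A)⁻¹ = adj(I−A) / det(I−A) ≈
  [   1.3564     0.2076     0.2215]
  [   0.6367     1.7301     0.5121]
  [   0.5329     0.7958     1.5156]
x = (I − A)⁻¹ d = adj(I−A)·d / det(I−A), with det(I−A) = 0.36125:
  x_1 = (0.4900·480 + 0.0750·590 + 0.0800·280) / 0.36125 = 301.85 / 0.36125 ≈ 835.57
  x_2 = (0.2300·480 + 0.6250·590 + 0.1850·280) / 0.36125 = 530.95 / 0.36125 ≈ 1469.76
  x_3 = (0.1925·480 + 0.2875·590 + 0.5475·280) / 0.36125 = 415.325 / 0.36125 ≈ 1149.69

x_1 = 835.57, x_2 = 1469.76, x_3 = 1149.69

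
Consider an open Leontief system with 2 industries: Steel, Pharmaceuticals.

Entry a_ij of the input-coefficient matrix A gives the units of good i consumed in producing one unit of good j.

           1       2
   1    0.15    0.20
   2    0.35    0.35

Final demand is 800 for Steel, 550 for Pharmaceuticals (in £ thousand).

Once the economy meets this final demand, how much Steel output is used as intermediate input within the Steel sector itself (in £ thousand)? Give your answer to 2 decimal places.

z_11 = 195.85

I − A =
  [   0.85    -0.20]
  [  -0.35     0.65]
det(I−A) = (0.85)(0.65) − (-0.20)(-0.35) = 0.4825
adj(I−A) = [[0.65, 0.20], [0.35, 0.85]]
(I − A)⁻¹ = adj(I−A) / det(I−A) ≈
  [   1.3472     0.4145]
  [   0.7254     1.7617]
First solve x = (I − A)⁻¹ d = adj(I−A)·d / det(I−A); in particular x_1 = (0.65·800 + 0.20·550) / 0.4825 = 630.00 / 0.4825 ≈ 1305.6995.
Intermediate flow from 1 to 1: z_11 = a_11 · x_1 = 0.15 × 630.00 / 0.4825 = 94.50 / 0.4825 ≈ 195.85.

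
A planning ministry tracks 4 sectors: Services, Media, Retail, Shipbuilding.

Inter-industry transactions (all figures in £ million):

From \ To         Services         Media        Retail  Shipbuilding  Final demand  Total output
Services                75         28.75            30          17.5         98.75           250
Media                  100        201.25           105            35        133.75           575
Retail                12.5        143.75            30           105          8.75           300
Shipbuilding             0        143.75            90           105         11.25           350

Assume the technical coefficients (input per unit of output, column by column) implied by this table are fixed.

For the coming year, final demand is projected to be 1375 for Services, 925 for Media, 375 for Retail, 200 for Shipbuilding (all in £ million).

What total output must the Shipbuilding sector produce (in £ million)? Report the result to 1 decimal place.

x_4 = 3884.8

Technical coefficients a_ij = z_ij / X_j:
  a_11 = 75/250 = 0.30, a_21 = 100/250 = 0.40, a_31 = 12.5/250 = 0.05, a_41 = 0/250 = 0.00
  a_12 = 28.75/575 = 0.05, a_22 = 201.25/575 = 0.35, a_32 = 143.75/575 = 0.25, a_42 = 143.75/575 = 0.25
  a_13 = 30/300 = 0.10, a_23 = 105/300 = 0.35, a_33 = 30/300 = 0.10, a_43 = 90/300 = 0.30
  a_14 = 17.5/350 = 0.05, a_24 = 35/350 = 0.10, a_34 = 105/350 = 0.30, a_44 = 105/350 = 0.30
I − A =
  [   0.70    -0.05    -0.10    -0.05]
  [  -0.40     0.65    -0.35    -0.10]
  [  -0.05    -0.25     0.90    -0.30]
  [   0.00    -0.25    -0.30     0.70]
Compute the cofactors C_ij = (−1)^(i+j)·(3×3 minor ij) of I−A; the adjugate is their transpose:
adj(I−A) = Cᵀ =
  [ 0.233500   0.067000   0.070875   0.056625]
  [ 0.229750   0.373750   0.226500   0.166875]
  [ 0.121500   0.177375   0.282000   0.154875]
  [ 0.134125   0.209500   0.201750   0.316125]
det(I−A) = Σ_j (I−A)_1j·C_1j = (0.70)(0.233500) + (-0.05)(0.229750) + (-0.10)(0.121500) + (-0.05)(0.134125) = 0.13310625
(I − A)⁻¹ = adj(I−A) / det(I−A) ≈
  [   1.7542     0.5034     0.5325     0.4254]
  [   1.7261     2.8079     1.7016     1.2537]
  [   0.9128     1.3326     2.1186     1.1635]
  [   1.0077     1.5739     1.5157     2.3750]
x = (I − A)⁻¹ d = adj(I−A)·d / det(I−A), with det(I−A) = 0.13310625:
  x_1 = (0.233500·1375 + 0.067000·925 + 0.070875·375 + 0.056625·200) / 0.13310625 = 420.940625 / 0.13310625 ≈ 3162.4
  x_2 = (0.229750·1375 + 0.373750·925 + 0.226500·375 + 0.166875·200) / 0.13310625 = 779.9375 / 0.13310625 ≈ 5859.5
  x_3 = (0.121500·1375 + 0.177375·925 + 0.282000·375 + 0.154875·200) / 0.13310625 = 467.859375 / 0.13310625 ≈ 3514.9
  x_4 = (0.134125·1375 + 0.209500·925 + 0.201750·375 + 0.316125·200) / 0.13310625 = 517.090625 / 0.13310625 ≈ 3884.8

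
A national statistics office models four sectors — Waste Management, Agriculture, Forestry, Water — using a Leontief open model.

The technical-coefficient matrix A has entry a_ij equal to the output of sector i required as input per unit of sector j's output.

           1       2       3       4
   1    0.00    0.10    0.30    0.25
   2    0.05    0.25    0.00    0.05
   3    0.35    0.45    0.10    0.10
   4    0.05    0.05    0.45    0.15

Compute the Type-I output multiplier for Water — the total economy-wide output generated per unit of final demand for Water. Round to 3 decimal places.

m_4 = 2.475

I − A =
  [   1.00    -0.10    -0.30    -0.25]
  [  -0.05     0.75     0.00    -0.05]
  [  -0.35    -0.45     0.90    -0.10]
  [  -0.05    -0.05    -0.45     0.85]
Compute the cofactors C_ij = (−1)^(i+j)·(3×3 minor ij) of I−A; the adjugate is their transpose:
adj(I−A) = Cᵀ =
  [ 0.527625   0.250125   0.277125   0.202500]
  [ 0.046125   0.578625   0.041625   0.052500]
  [ 0.246500   0.416500   0.620500   0.170000]
  [ 0.164250   0.269250   0.347250   0.585000]
det(I−A) = Σ_j (I−A)_1j·C_1j = (1.00)(0.527625) + (-0.10)(0.046125) + (-0.30)(0.246500) + (-0.25)(0.164250) = 0.4080
(I − A)⁻¹ = adj(I−A) / det(I−A) ≈
  [   1.2932     0.6131     0.6792     0.4963]
  [   0.1131     1.4182     0.1020     0.1287]
  [   0.6042     1.0208     1.5208     0.4167]
  [   0.4026     0.6599     0.8511     1.4338]
The output multiplier for sector j is the column-j sum of the Leontief inverse (I − A)⁻¹ = adj(I−A) / det(I−A).
Column 4 of adj(I−A): (0.202500, 0.052500, 0.170000, 0.585000); det(I−A) = 0.4080.
m_4 = (0.202500 + 0.052500 + 0.170000 + 0.585000) / 0.4080 = 1.01 / 0.4080 ≈ 2.475.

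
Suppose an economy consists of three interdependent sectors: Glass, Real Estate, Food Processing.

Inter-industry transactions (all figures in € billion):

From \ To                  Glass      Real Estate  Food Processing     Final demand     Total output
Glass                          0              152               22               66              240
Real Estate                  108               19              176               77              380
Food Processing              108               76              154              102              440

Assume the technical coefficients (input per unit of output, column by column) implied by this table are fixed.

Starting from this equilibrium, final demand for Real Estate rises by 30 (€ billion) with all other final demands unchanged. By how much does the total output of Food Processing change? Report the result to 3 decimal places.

Technical coefficients a_ij = z_ij / X_j:
  a_11 = 0/240 = 0.00, a_21 = 108/240 = 0.45, a_31 = 108/240 = 0.45
  a_12 = 152/380 = 0.40, a_22 = 19/380 = 0.05, a_32 = 76/380 = 0.20
  a_13 = 22/440 = 0.05, a_23 = 176/440 = 0.40, a_33 = 154/440 = 0.35
I − A =
  [   1.00    -0.40    -0.05]
  [  -0.45     0.95    -0.40]
  [  -0.45    -0.20     0.65]
Cofactors of I−A, C_ij = (−1)^(i+j)·(minor ij) (rows/columns in the sector order above):
  C_11 = (0.95)(0.65) − (-0.40)(-0.20) = 0.5375
  C_12 = −[(-0.45)(0.65) − (-0.40)(-0.45)] = 0.4725
  C_13 = (-0.45)(-0.20) − (0.95)(-0.45) = 0.5175
  C_21 = −[(-0.40)(0.65) − (-0.05)(-0.20)] = 0.2700
  C_22 = (1.00)(0.65) − (-0.05)(-0.45) = 0.6275
  C_23 = −[(1.00)(-0.20) − (-0.40)(-0.45)] = 0.3800
  C_31 = (-0.40)(-0.40) − (-0.05)(0.95) = 0.2075
  C_32 = −[(1.00)(-0.40) − (-0.05)(-0.45)] = 0.4225
  C_33 = (1.00)(0.95) − (-0.40)(-0.45) = 0.7700
det(I−A) = Σ_j (I−A)_1j·C_1j = (1.00)(0.5375) + (-0.40)(0.4725) + (-0.05)(0.5175) = 0.322625
adj(I−A) = Cᵀ =
  [ 0.5375   0.2700   0.2075]
  [ 0.4725   0.6275   0.4225]
  [ 0.5175   0.3800   0.7700]
(I − A)⁻¹ = adj(I−A) / det(I−A) ≈
  [   1.6660     0.8369     0.6432]
  [   1.4645     1.9450     1.3096]
  [   1.6040     1.1778     2.3867]
Δx = (I − A)⁻¹ Δd with Δd having +30 in the Real Estate component and 0 elsewhere.
So Δx_3 = L_32 · (+30), where L_32 = adj(I−A)_32 / det(I−A) = 0.3800 / 0.322625.
Δx_3 = 0.3800 × (+30) / 0.322625 = 11.40 / 0.322625 ≈ 35.335.

Δx_3 = 35.335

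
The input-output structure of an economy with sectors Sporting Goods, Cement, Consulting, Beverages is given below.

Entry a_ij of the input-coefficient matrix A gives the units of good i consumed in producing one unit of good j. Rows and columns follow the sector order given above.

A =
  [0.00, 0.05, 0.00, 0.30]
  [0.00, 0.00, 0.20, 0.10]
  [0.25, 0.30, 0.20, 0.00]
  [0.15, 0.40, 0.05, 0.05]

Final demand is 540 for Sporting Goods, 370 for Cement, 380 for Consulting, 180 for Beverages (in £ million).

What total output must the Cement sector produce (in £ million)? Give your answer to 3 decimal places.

x_2 = 620.901

I − A =
  [   1.00    -0.05     0.00    -0.30]
  [   0.00     1.00    -0.20    -0.10]
  [  -0.25    -0.30     0.80     0.00]
  [  -0.15    -0.40    -0.05     0.95]
Compute the cofactors C_ij = (−1)^(i+j)·(3×3 minor ij) of I−A; the adjugate is their transpose:
adj(I−A) = Cᵀ =
  [ 0.669500   0.138500   0.048750   0.226000]
  [ 0.060750   0.720250   0.186000   0.095000]
  [ 0.232000   0.313375   0.864250   0.106250]
  [ 0.143500   0.341625   0.131500   0.737500]
det(I−A) = Σ_j (I−A)_1j·C_1j = (1.00)(0.669500) + (-0.05)(0.060750) + (0.00)(0.232000) + (-0.30)(0.143500) = 0.6234125
(I − A)⁻¹ = adj(I−A) / det(I−A) ≈
  [   1.0739     0.2222     0.0782     0.3625]
  [   0.0974     1.1553     0.2984     0.1524]
  [   0.3721     0.5027     1.3863     0.1704]
  [   0.2302     0.5480     0.2109     1.1830]
x = (I − A)⁻¹ d = adj(I−A)·d / det(I−A), with det(I−A) = 0.6234125:
  x_1 = (0.669500·540 + 0.138500·370 + 0.048750·380 + 0.226000·180) / 0.6234125 = 471.98 / 0.6234125 ≈ 757.091
  x_2 = (0.060750·540 + 0.720250·370 + 0.186000·380 + 0.095000·180) / 0.6234125 = 387.0775 / 0.6234125 ≈ 620.901
  x_3 = (0.232000·540 + 0.313375·370 + 0.864250·380 + 0.106250·180) / 0.6234125 = 588.76875 / 0.6234125 ≈ 944.429
  x_4 = (0.143500·540 + 0.341625·370 + 0.131500·380 + 0.737500·180) / 0.6234125 = 386.61125 / 0.6234125 ≈ 620.153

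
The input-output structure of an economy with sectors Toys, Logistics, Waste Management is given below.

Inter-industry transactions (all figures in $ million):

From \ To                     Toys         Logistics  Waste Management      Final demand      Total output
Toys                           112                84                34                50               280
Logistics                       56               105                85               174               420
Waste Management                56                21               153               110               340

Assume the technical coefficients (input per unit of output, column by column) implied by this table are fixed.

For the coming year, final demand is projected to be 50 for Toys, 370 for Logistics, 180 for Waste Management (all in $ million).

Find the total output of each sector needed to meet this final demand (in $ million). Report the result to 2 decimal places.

x_T = 442.97, x_L = 798.44, x_W = 560.94

Technical coefficients a_ij = z_ij / X_j:
  a_TT = 112/280 = 0.40, a_LT = 56/280 = 0.20, a_WT = 56/280 = 0.20
  a_TL = 84/420 = 0.20, a_LL = 105/420 = 0.25, a_WL = 21/420 = 0.05
  a_TW = 34/340 = 0.10, a_LW = 85/340 = 0.25, a_WW = 153/340 = 0.45
I − A =
  [   0.60    -0.20    -0.10]
  [  -0.20     0.75    -0.25]
  [  -0.20    -0.05     0.55]
Cofactors of I−A, C_ij = (−1)^(i+j)·(minor ij) (rows/columns in the sector order above):
  C_11 = (0.75)(0.55) − (-0.25)(-0.05) = 0.4000
  C_12 = −[(-0.20)(0.55) − (-0.25)(-0.20)] = 0.1600
  C_13 = (-0.20)(-0.05) − (0.75)(-0.20) = 0.1600
  C_21 = −[(-0.20)(0.55) − (-0.10)(-0.05)] = 0.1150
  C_22 = (0.60)(0.55) − (-0.10)(-0.20) = 0.3100
  C_23 = −[(0.60)(-0.05) − (-0.20)(-0.20)] = 0.0700
  C_31 = (-0.20)(-0.25) − (-0.10)(0.75) = 0.1250
  C_32 = −[(0.60)(-0.25) − (-0.10)(-0.20)] = 0.1700
  C_33 = (0.60)(0.75) − (-0.20)(-0.20) = 0.4100
det(I−A) = Σ_j (I−A)_1j·C_1j = (0.60)(0.4000) + (-0.20)(0.1600) + (-0.10)(0.1600) = 0.1920
adj(I−A) = Cᵀ =
  [ 0.4000   0.1150   0.1250]
  [ 0.1600   0.3100   0.1700]
  [ 0.1600   0.0700   0.4100]
(I − A)⁻¹ = adj(I−A) / det(I−A) ≈
  [   2.0833     0.5990     0.6510]
  [   0.8333     1.6146     0.8854]
  [   0.8333     0.3646     2.1354]
x = (I − A)⁻¹ d = adj(I−A)·d / det(I−A), with det(I−A) = 0.1920:
  x_T = (0.4000·50 + 0.1150·370 + 0.1250·180) / 0.1920 = 85.05 / 0.1920 ≈ 442.97
  x_L = (0.1600·50 + 0.3100·370 + 0.1700·180) / 0.1920 = 153.30 / 0.1920 ≈ 798.44
  x_W = (0.1600·50 + 0.0700·370 + 0.4100·180) / 0.1920 = 107.70 / 0.1920 ≈ 560.94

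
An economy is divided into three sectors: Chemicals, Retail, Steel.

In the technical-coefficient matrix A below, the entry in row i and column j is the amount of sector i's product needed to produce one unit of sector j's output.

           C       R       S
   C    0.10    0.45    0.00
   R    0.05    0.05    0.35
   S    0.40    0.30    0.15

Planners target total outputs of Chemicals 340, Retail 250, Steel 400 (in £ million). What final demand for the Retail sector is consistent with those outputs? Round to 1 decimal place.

d_R = 80.5

I − A =
  [   0.90    -0.45     0.00]
  [  -0.05     0.95    -0.35]
  [  -0.40    -0.30     0.85]
d = (I − A) x:
  d_C = (+0.90)·340 + (-0.45)·250 + (+0.00)·400 = 193.5
  d_R = (-0.05)·340 + (+0.95)·250 + (-0.35)·400 = 80.5
  d_S = (-0.40)·340 + (-0.30)·250 + (+0.85)·400 = 129.0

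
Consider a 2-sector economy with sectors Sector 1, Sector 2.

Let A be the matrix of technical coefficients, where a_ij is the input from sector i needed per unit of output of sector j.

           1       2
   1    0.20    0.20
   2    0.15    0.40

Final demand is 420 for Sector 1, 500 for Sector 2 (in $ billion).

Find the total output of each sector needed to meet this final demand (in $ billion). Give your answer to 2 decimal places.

x_1 = 782.22, x_2 = 1028.89

I − A =
  [   0.80    -0.20]
  [  -0.15     0.60]
det(I−A) = (0.80)(0.60) − (-0.20)(-0.15) = 0.4500
adj(I−A) = [[0.60, 0.20], [0.15, 0.80]]
(I − A)⁻¹ = adj(I−A) / det(I−A) ≈
  [   1.3333     0.4444]
  [   0.3333     1.7778]
x = (I − A)⁻¹ d = adj(I−A)·d / det(I−A), with det(I−A) = 0.4500:
  x_1 = (0.60·420 + 0.20·500) / 0.4500 = 352.00 / 0.4500 ≈ 782.22
  x_2 = (0.15·420 + 0.80·500) / 0.4500 = 463.00 / 0.4500 ≈ 1028.89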